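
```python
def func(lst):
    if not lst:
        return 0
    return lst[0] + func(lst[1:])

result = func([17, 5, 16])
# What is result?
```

17 + 5 + 16 + 0 = 38

Answer: 38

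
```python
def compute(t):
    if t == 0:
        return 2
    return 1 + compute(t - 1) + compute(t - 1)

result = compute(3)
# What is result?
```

compute(t) = 1 + 2·compute(t-1), compute(0)=2. Closed form: (2+1)·2^3 - 1 = 23.

Answer: 23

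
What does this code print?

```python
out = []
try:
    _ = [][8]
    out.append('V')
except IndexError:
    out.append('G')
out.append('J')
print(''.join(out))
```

Execution trace: 'G' (except IndexError) → 'J' (after the try/except). Output: GJ

Answer: GJ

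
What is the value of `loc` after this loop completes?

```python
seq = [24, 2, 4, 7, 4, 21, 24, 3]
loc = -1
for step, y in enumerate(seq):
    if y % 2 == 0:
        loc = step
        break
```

First even number index in [24, 2, 4, 7, 4, 21, 24, 3]
`loc` takes the values: -1 → 0

Answer: 0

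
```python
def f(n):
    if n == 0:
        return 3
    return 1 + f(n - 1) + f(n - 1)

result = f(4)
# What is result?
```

f(n) = 1 + 2·f(n-1), f(0)=3. Closed form: (3+1)·2^4 - 1 = 63.

Answer: 63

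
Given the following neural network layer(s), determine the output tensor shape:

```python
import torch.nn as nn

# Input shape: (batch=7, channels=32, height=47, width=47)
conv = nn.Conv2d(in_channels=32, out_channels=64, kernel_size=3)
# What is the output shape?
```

Input: (7, 32, 47, 47) -> Output: (7, 64, 45, 45)

Answer: (7, 64, 45, 45)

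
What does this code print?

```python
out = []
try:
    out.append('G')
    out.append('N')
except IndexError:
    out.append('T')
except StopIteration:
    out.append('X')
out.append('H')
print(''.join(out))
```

Execution trace: 'G' (try body) → 'N' (try body, no exception) → 'H' (after the try/except). Output: GNH

Answer: GNH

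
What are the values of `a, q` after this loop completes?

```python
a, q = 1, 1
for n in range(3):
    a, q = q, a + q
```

Fibonacci: after 3 iterations
`a, q` takes the values: (1, 1) → (1, 2) → (2, 3) → (3, 5)

Answer: 3, 5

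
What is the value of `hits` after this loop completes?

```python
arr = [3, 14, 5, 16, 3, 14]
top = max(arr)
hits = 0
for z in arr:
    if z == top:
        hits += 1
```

Count of max value 16 in [3, 14, 5, 16, 3, 14]
`hits` takes the values: 0 → 1

Answer: 1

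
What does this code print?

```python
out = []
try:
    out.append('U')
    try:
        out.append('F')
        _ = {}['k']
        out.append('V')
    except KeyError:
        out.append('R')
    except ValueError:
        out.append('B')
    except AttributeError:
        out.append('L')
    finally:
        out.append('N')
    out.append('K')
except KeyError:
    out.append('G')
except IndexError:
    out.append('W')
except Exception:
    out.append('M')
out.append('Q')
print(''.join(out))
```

Execution trace: 'U' (try body) → 'F' (inner try body) → 'R' (inner except KeyError) → 'N' (inner finally) → 'K' (try body, no exception) → 'Q' (after the try/except). Output: UFRNKQ

Answer: UFRNKQ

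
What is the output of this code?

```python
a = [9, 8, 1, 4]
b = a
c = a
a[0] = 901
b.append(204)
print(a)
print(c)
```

Key concept: multiple aliases.
Step by step:
`a = [9, 8, 1, 4]` → a = [9, 8, 1, 4]
`b = a` → b = [9, 8, 1, 4] (same object as a)
`c = a` → c = [9, 8, 1, 4] (same object as a, b)
`a[0] = 901` → a = [901, 8, 1, 4] (same object as b, c); b = [901, 8, 1, 4] (same object as a, c); c = [901, 8, 1, 4] (same object as a, b)
`b.append(204)` → a = [901, 8, 1, 4, 204] (same object as b, c); b = [901, 8, 1, 4, 204] (same object as a, c); c = [901, 8, 1, 4, 204] (same object as a, b)
`print(a)` → prints [901, 8, 1, 4, 204]
`print(c)` → prints [901, 8, 1, 4, 204]

Answer:
[901, 8, 1, 4, 204]
[901, 8, 1, 4, 204]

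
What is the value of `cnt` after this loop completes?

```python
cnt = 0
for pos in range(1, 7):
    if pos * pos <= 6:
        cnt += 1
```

Count numbers where pos² ≤ 6
`cnt` takes the values: 0 → 1 → 2

Answer: 2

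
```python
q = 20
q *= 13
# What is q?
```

Trace:
`q = 20` → q = 20
`q *= 13` → q = 260
So q = 260

Answer: 260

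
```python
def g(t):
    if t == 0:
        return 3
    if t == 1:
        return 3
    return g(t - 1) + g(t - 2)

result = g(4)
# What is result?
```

Build up from base cases: g(0)=3, g(1)=3, g(2)=6, g(3)=9, g(4)=15

Answer: 15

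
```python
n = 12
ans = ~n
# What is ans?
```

Trace:
`n = 12` → n = 12
`ans = ~n` → ans = -13
So ans = -13

Answer: -13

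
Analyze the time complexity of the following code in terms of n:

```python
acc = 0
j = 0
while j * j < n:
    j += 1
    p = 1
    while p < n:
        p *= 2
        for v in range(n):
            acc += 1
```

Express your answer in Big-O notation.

Each loop level contributes: √n × log n × n. Multiplying the contributions gives O(n√n log n).

Answer: O(n√n log n)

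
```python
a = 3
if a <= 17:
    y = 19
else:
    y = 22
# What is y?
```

Trace:
`a = 3` → a = 3
`if a <= 17: ...` → a <= 17 is True → y = 19
So y = 19

Answer: 19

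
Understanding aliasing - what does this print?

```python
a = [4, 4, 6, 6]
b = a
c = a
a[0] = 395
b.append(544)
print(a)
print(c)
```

Key concept: multiple aliases.
Step by step:
`a = [4, 4, 6, 6]` → a = [4, 4, 6, 6]
`b = a` → b = [4, 4, 6, 6] (same object as a)
`c = a` → c = [4, 4, 6, 6] (same object as a, b)
`a[0] = 395` → a = [395, 4, 6, 6] (same object as b, c); b = [395, 4, 6, 6] (same object as a, c); c = [395, 4, 6, 6] (same object as a, b)
`b.append(544)` → a = [395, 4, 6, 6, 544] (same object as b, c); b = [395, 4, 6, 6, 544] (same object as a, c); c = [395, 4, 6, 6, 544] (same object as a, b)
`print(a)` → prints [395, 4, 6, 6, 544]
`print(c)` → prints [395, 4, 6, 6, 544]

Answer:
[395, 4, 6, 6, 544]
[395, 4, 6, 6, 544]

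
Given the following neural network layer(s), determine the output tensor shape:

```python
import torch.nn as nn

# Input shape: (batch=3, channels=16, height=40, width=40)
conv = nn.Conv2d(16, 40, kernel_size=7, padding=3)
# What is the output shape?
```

Input: (3, 16, 40, 40) -> Output: (3, 40, 40, 40)

Answer: (3, 40, 40, 40)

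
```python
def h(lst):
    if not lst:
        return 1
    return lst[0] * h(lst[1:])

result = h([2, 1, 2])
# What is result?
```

Product over [2, 1, 2] = 2 * 1 * 2 = 4

Answer: 4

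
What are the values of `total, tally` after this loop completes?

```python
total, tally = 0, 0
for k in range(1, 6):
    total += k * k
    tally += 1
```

Sum of squares and count
`total, tally` takes the values: (0, 0) → (1, 0) → (1, 1) → (5, 1) → (5, 2) → (14, 2) → (14, 3) → (30, 3) → (30, 4) → (55, 4) → (55, 5)

Answer: 55, 5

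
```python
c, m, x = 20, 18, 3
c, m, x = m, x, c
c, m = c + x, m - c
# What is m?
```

Trace:
`c, m, x = 20, 18, 3` → c = 20; m = 18; x = 3
`c, m, x = m, x, c` → c = 18; m = 3; x = 20
`c, m = c + x, m - c` → c = 38; m = -15
So m = -15

Answer: -15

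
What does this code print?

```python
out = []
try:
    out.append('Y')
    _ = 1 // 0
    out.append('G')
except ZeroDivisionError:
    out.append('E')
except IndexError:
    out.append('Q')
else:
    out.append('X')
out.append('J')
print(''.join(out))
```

Execution trace: 'Y' (try body) → 'E' (except ZeroDivisionError) → 'J' (after the try/except). Output: YEJ

Answer: YEJ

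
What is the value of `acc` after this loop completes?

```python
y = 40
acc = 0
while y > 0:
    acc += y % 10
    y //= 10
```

Sum digits of 40
`acc` takes the values: 0 → 4

Answer: 4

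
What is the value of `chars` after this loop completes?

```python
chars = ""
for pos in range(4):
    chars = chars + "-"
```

Repeat '-' 4 times
`chars` takes the values: "" → "-" → "--" → "---" → "----"

Answer: "----"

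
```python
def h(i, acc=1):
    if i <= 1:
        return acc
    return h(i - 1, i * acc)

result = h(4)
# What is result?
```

Accumulator trace (n, acc): (4, 1) -> (3, 4) -> (2, 12) -> (1, 24) -> return 24

Answer: 24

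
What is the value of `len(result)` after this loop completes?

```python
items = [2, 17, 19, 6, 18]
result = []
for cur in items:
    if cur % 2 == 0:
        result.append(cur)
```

Count even numbers in [2, 17, 19, 6, 18]
`result` takes the values: [] → [2] → [2, 6] → [2, 6, 18]
So `len(result)` = 3

Answer: 3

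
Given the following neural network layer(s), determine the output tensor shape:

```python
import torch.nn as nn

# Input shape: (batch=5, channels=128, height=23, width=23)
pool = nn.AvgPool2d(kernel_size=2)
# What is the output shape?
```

Input: (5, 128, 23, 23) -> Output: (5, 128, 11, 11)

Answer: (5, 128, 11, 11)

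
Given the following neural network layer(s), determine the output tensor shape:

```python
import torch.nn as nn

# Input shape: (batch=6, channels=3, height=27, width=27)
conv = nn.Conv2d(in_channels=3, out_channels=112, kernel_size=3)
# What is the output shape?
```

Input: (6, 3, 27, 27) -> Output: (6, 112, 25, 25)

Answer: (6, 112, 25, 25)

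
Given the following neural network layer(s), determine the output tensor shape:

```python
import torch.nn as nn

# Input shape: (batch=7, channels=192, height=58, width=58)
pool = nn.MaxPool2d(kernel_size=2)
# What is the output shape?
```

Input: (7, 192, 58, 58) -> Output: (7, 192, 29, 29)

Answer: (7, 192, 29, 29)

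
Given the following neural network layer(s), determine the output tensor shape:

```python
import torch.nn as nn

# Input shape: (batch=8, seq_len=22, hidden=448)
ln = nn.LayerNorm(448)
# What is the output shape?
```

Input: (8, 22, 448) -> Output: (8, 22, 448)

Answer: (8, 22, 448)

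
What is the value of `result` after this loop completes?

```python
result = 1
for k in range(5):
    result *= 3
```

3^5 = 243
`result` takes the values: 1 → 3 → 9 → 27 → 81 → 243

Answer: 243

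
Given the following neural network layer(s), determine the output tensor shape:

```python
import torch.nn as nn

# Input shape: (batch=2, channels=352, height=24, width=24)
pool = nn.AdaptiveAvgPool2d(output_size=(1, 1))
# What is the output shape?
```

Input: (2, 352, 24, 24) -> Output: (2, 352, 1, 1)

Answer: (2, 352, 1, 1)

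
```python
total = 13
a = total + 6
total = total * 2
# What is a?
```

Trace:
`total = 13` → total = 13
`a = total + 6` → a = 19
`total = total * 2` → total = 26
So a = 19

Answer: 19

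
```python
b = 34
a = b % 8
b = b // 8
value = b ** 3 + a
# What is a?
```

Trace:
`b = 34` → b = 34
`a = b % 8` → a = 2
`b = b // 8` → b = 4
`value = b ** 3 + a` → value = 66
So a = 2

Answer: 2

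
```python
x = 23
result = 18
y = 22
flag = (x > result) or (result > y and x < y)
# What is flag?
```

Trace:
`x = 23` → x = 23
`result = 18` → result = 18
`y = 22` → y = 22
`flag = (x > result) or (result > y and x < y)` → flag = True
So flag = True

Answer: True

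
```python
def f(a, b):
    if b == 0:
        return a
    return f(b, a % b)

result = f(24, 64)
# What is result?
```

f(24, 64) -> f(64, 24) -> f(24, 16) -> f(16, 8) -> f(8, 0) -> 8

Answer: 8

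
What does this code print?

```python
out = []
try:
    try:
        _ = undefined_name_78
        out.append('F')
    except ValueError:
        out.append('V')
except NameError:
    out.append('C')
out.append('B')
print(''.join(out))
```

Execution trace: 'C' (outer except NameError) → 'B' (after the try/except). Output: CB

Answer: CB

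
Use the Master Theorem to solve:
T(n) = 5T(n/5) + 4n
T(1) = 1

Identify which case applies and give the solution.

a=5, b=5, f(n)=4n. log_5(5) = 1. Since c=1 = 1, Case 2 applies: T(n) = Θ(n^log_b(a) · log n) = O(n log n).

Answer: O(n log n) - Case 2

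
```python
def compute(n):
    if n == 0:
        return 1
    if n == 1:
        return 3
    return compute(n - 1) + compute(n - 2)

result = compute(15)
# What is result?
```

Build up from base cases: compute(0)=1, compute(1)=3, compute(2)=4, compute(3)=7, compute(4)=11, compute(5)=18, compute(6)=29, ..., compute(15)=2207

Answer: 2207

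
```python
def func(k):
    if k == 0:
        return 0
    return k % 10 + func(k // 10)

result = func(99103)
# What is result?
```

Sum of digits of 99103: 3 + 0 + 1 + 9 + 9 = 22

Answer: 22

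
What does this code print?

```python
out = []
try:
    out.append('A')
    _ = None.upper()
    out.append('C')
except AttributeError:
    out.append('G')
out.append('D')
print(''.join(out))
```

Execution trace: 'A' (try body) → 'G' (except AttributeError) → 'D' (after the try/except). Output: AGD

Answer: AGD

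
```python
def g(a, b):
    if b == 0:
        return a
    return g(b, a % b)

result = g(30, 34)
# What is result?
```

g(30, 34) -> g(34, 30) -> g(30, 4) -> g(4, 2) -> g(2, 0) -> 2

Answer: 2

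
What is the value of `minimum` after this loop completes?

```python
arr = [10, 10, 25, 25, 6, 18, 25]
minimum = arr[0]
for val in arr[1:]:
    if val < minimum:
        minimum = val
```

Minimum of [10, 10, 25, 25, 6, 18, 25]
`minimum` takes the values: 10 → 6

Answer: 6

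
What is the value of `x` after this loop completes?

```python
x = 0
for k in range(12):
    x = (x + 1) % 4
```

Increment mod 4, 12 times = 0
`x` takes the values: 0 → 1 → 2 → 3 → 0 → 1 → 2 → 3 → 0 → 1 → 2 → 3 → 0

Answer: 0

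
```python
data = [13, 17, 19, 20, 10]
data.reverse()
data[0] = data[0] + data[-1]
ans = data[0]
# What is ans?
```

Trace:
`data = [13, 17, 19, 20, 10]` → data = [13, 17, 19, 20, 10]
`data.reverse()` → data = [10, 20, 19, 17, 13]
`data[0] = data[0] + data[-1]` → data = [23, 20, 19, 17, 13]
`ans = data[0]` → ans = 23
So ans = 23

Answer: 23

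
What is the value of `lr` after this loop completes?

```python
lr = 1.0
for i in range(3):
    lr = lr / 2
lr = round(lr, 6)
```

Halving LR 3 times: 1 / 2^3
`lr` takes the values: 1.0 → 0.5 → 0.25 → 0.125

Answer: 0.125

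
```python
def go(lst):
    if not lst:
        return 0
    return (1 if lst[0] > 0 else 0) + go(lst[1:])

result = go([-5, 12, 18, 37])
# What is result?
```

Count of positive elements in [-5, 12, 18, 37] = 3

Answer: 3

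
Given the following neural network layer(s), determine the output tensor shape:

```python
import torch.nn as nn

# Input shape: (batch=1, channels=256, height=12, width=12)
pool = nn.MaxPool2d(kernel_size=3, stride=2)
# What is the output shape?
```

Input: (1, 256, 12, 12) -> Output: (1, 256, 5, 5)

Answer: (1, 256, 5, 5)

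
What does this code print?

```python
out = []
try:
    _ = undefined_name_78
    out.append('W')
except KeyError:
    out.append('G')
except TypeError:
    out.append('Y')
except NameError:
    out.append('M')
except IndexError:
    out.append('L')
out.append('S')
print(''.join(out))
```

Execution trace: 'M' (except NameError) → 'S' (after the try/except). Output: MS

Answer: MS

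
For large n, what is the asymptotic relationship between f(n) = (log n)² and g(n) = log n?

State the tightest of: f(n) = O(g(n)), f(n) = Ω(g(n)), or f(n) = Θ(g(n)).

(log n)² vs log n: f(n) = Ω(g(n)) but not O(g(n)) — (log n)² grows strictly faster than log n.

Answer: f(n) = Ω(g(n)) but not O(g(n)) — (log n)² grows strictly faster than log n.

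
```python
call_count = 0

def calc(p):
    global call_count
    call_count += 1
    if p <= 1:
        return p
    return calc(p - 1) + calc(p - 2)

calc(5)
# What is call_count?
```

Calls(p) = 1 + Calls(p-1) + Calls(p-2); Calls(0)=Calls(1)=1. For p=5 this gives 15.

Answer: 15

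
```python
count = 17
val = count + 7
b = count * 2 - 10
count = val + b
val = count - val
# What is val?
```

Trace:
`count = 17` → count = 17
`val = count + 7` → val = 24
`b = count * 2 - 10` → b = 24
`count = val + b` → count = 48
`val = count - val` → val = 24
So val = 24

Answer: 24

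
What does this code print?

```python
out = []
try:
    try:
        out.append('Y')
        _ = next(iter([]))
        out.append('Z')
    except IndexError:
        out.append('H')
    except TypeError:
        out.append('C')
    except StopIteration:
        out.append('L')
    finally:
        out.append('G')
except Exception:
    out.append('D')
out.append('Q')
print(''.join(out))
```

Execution trace: 'Y' (inner try body) → 'L' (inner except StopIteration) → 'G' (inner finally) → 'Q' (after the try/except). Output: YLGQ

Answer: YLGQ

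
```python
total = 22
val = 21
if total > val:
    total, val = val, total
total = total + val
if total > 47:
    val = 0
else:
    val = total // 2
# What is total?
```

Trace:
`total = 22` → total = 22
`val = 21` → val = 21
`if total > val: ...` → total > val is True → total = 21; val = 22
`total = total + val` → total = 43
`if total > 47: ...` → total > 47 is False, take else branch → val = 21
So total = 43

Answer: 43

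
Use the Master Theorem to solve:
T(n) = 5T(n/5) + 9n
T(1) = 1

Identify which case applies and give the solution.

a=5, b=5, f(n)=9n. log_5(5) = 1. Since c=1 = 1, Case 2 applies: T(n) = Θ(n^log_b(a) · log n) = O(n log n).

Answer: O(n log n) - Case 2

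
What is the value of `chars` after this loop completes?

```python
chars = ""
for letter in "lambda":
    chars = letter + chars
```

Reverse 'lambda'
`chars` takes the values: "" → "l" → "al" → "mal" → "bmal" → "dbmal" → "adbmal"

Answer: "adbmal"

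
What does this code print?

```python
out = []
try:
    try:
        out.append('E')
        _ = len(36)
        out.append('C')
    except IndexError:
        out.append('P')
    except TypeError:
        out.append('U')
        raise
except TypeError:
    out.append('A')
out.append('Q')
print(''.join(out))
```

Execution trace: 'E' (try body) → 'U' (except TypeError) → 'A' (outer except TypeError) → 'Q' (after the try/except). Output: EUAQ

Answer: EUAQ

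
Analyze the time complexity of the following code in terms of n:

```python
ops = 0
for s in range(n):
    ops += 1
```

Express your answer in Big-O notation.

Each loop level contributes: n. Multiplying the contributions gives O(n).

Answer: O(n)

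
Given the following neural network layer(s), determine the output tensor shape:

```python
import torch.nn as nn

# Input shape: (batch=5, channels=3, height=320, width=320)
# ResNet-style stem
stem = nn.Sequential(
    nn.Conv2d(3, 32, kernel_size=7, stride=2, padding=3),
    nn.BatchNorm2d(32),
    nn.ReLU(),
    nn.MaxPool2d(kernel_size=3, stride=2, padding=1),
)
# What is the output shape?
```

Input: (5, 3, 320, 320) -> after Conv2d 7x7 stride=2: (5, 32, 160, 160) -> Output: (5, 32, 80, 80)

Answer: (5, 32, 80, 80)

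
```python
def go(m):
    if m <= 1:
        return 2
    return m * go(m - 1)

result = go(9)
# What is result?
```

go(9) = 9 * 8 * 7 * 6 * 5 * 4 * 3 * 2 * 2 = 725760

Answer: 725760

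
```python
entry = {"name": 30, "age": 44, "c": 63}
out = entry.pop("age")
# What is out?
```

Trace:
`entry = {"name": 30, "age": 44, "c": 63}` → entry = {'name': 30, 'age': 44, 'c': 63}
`out = entry.pop("age")` → entry = {'name': 30, 'c': 63}; out = 44
So out = 44

Answer: 44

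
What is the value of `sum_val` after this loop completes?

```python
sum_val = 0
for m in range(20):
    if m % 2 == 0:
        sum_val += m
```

Sum of even numbers 0 to 19
`sum_val` takes the values: 0 → 2 → 6 → 12 → 20 → 30 → 42 → 56 → 72 → 90

Answer: 90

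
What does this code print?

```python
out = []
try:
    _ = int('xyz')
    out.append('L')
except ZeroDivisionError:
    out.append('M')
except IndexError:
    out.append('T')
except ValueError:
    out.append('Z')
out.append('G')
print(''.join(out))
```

Execution trace: 'Z' (except ValueError) → 'G' (after the try/except). Output: ZG

Answer: ZG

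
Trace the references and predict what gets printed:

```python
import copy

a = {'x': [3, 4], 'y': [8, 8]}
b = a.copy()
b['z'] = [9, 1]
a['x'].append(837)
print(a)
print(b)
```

Key concept: shallow copy of dict with mutable values.
Step by step:
`a = {'x': [3, 4], 'y': [8, 8]}` → a = {'x': [3, 4], 'y': [8, 8]}
`b = a.copy()` → b = {'x': [3, 4], 'y': [8, 8]}
`b['z'] = [9, 1]` → b = {'x': [3, 4], 'y': [8, 8], 'z': [9, 1]}
`a['x'].append(837)` → a = {'x': [3, 4, 837], 'y': [8, 8]}; b = {'x': [3, 4, 837], 'y': [8, 8], 'z': [9, 1]}
`print(a)` → prints {'x': [3, 4, 837], 'y': [8, 8]}
`print(b)` → prints {'x': [3, 4, 837], 'y': [8, 8], 'z': [9, 1]}

Answer:
{'x': [3, 4, 837], 'y': [8, 8]}
{'x': [3, 4, 837], 'y': [8, 8], 'z': [9, 1]}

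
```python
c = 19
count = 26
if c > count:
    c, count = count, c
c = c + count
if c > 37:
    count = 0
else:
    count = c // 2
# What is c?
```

Trace:
`c = 19` → c = 19
`count = 26` → count = 26
`if c > count: ...` → c > count is False → no variable changes
`c = c + count` → c = 45
`if c > 37: ...` → c > 37 is True → count = 0
So c = 45

Answer: 45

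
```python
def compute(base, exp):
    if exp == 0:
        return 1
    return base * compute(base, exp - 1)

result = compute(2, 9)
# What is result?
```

compute(2, 9) = 2 * 2 * 2 * 2 * 2 * 2 * 2 * 2 * 2 = 512

Answer: 512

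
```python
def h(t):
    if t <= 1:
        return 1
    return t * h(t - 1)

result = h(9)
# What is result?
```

h(9) = 9 * 8 * 7 * 6 * 5 * 4 * 3 * 2 * 1 = 362880

Answer: 362880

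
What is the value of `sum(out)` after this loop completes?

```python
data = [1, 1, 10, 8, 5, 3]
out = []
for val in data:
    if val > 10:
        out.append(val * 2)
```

Sum of doubled values > 10
`out` takes the values: []
So `sum(out)` = 0

Answer: 0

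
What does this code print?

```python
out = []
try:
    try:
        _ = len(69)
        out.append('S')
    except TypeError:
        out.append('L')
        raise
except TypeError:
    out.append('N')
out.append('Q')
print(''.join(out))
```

Execution trace: 'L' (except TypeError) → 'N' (outer except TypeError) → 'Q' (after the try/except). Output: LNQ

Answer: LNQ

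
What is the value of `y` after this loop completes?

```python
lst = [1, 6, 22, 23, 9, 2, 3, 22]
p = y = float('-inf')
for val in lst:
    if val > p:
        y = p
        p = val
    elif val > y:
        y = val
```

Second largest (with repeats) in [1, 6, 22, 23, 9, 2, 3, 22]
`y` takes the values: -inf → 1 → 6 → 22

Answer: 22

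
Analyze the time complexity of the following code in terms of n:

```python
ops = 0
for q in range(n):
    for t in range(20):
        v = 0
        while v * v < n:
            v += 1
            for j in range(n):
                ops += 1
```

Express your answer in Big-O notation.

Each loop level contributes: n × 1 × √n × n. Multiplying the contributions gives O(n^2√n).

Answer: O(n^2√n)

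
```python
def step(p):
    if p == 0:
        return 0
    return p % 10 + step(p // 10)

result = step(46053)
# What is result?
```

Sum of digits of 46053: 3 + 5 + 0 + 6 + 4 = 18

Answer: 18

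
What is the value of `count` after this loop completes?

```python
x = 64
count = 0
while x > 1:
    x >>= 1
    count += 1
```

Count right shifts until 1
`count` takes the values: 0 → 1 → 2 → 3 → 4 → 5 → 6

Answer: 6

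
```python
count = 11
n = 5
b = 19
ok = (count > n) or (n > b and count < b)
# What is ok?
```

Trace:
`count = 11` → count = 11
`n = 5` → n = 5
`b = 19` → b = 19
`ok = (count > n) or (n > b and count < b)` → ok = True
So ok = True

Answer: True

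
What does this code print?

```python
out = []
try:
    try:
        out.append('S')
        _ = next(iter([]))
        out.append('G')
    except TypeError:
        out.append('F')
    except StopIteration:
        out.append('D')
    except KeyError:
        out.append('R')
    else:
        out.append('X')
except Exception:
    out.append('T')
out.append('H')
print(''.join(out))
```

Execution trace: 'S' (inner try body) → 'D' (inner except StopIteration) → 'H' (after the try/except). Output: SDH

Answer: SDH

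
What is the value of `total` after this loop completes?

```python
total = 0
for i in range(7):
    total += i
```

Sum of 0 to 6 = 21
`total` takes the values: 0 → 1 → 3 → 6 → 10 → 15 → 21

Answer: 21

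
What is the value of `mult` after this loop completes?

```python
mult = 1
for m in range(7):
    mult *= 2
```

2^7 = 128
`mult` takes the values: 1 → 2 → 4 → 8 → 16 → 32 → 64 → 128

Answer: 128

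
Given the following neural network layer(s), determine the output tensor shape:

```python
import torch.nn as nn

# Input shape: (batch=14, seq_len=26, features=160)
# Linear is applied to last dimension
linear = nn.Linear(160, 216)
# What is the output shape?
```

Input: (14, 26, 160) -> Output: (14, 26, 216)

Answer: (14, 26, 216)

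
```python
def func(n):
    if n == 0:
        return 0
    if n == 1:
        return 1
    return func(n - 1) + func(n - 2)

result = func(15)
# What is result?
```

Build up from base cases: func(0)=0, func(1)=1, func(2)=1, func(3)=2, func(4)=3, func(5)=5, func(6)=8, ..., func(15)=610

Answer: 610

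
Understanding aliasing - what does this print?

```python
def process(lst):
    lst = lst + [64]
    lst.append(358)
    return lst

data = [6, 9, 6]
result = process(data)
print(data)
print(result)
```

Key concept: rebinding parameter vs mutation.
Step by step:
`data = [6, 9, 6]` → data = [6, 9, 6]
`result = process(data)` → result = [6, 9, 6, 64, 358]
`print(data)` → prints [6, 9, 6]
`print(result)` → prints [6, 9, 6, 64, 358]

Answer:
[6, 9, 6]
[6, 9, 6, 64, 358]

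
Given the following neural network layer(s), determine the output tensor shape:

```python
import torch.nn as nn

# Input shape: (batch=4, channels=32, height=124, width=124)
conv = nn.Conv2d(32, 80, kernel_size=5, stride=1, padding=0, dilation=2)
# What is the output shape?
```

Input: (4, 32, 124, 124) -> Output: (4, 80, 116, 116)

Answer: (4, 80, 116, 116)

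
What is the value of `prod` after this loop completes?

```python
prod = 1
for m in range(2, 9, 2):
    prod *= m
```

Product of even numbers 2 to 8
`prod` takes the values: 1 → 2 → 8 → 48 → 384

Answer: 384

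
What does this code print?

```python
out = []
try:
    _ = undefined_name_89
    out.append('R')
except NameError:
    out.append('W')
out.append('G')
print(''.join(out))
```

Execution trace: 'W' (except NameError) → 'G' (after the try/except). Output: WG

Answer: WG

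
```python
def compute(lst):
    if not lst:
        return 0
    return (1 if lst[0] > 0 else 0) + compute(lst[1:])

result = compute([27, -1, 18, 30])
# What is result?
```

Count of positive elements in [27, -1, 18, 30] = 3

Answer: 3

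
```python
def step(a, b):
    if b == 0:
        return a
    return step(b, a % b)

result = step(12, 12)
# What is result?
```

step(12, 12) -> step(12, 0) -> 12

Answer: 12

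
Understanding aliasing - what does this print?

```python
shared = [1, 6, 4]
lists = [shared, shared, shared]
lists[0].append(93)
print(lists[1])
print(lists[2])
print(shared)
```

Key concept: list of same reference.
Step by step:
`shared = [1, 6, 4]` → shared = [1, 6, 4]
`lists = [shared, shared, shared]` → lists = [[1, 6, 4], [1, 6, 4], [1, 6, 4]]
`lists[0].append(93)` → shared = [1, 6, 4, 93]; lists = [[1, 6, 4, 93], [1, 6, 4, 93], [1, 6, 4, 93]]
`print(lists[1])` → prints [1, 6, 4, 93]
`print(lists[2])` → prints [1, 6, 4, 93]
`print(shared)` → prints [1, 6, 4, 93]

Answer:
[1, 6, 4, 93]
[1, 6, 4, 93]
[1, 6, 4, 93]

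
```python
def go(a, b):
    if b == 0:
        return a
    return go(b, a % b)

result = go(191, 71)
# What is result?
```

go(191, 71) -> go(71, 49) -> go(49, 22) -> go(22, 5) -> go(5, 2) -> go(2, 1) -> go(1, 0) -> 1

Answer: 1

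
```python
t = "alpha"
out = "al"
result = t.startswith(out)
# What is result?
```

Trace:
`t = "alpha"` → t = 'alpha'
`out = "al"` → out = 'al'
`result = t.startswith(out)` → result = True
So result = True

Answer: True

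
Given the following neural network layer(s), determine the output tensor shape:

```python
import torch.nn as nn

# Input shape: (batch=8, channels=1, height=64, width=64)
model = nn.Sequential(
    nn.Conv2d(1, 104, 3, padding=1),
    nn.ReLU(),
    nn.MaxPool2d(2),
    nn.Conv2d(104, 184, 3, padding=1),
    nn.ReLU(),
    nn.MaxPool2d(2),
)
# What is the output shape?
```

Input: (8, 1, 64, 64) -> after first Conv2d: (8, 104, 64, 64) -> after first MaxPool2d: (8, 104, 32, 32) -> after second Conv2d: (8, 184, 32, 32) -> Output: (8, 184, 16, 16)

Answer: (8, 184, 16, 16)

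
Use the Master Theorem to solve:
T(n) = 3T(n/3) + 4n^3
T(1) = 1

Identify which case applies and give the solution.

a=3, b=3, f(n)=4n^3. log_3(3) = 1. Since c=3 > 1 and the regularity condition holds (3(n/3)^3 = (3/3^3)n^3 with 3/3^3 < 1), Case 3 applies: T(n) = Θ(f(n)) = O(n^3).

Answer: O(n^3) - Case 3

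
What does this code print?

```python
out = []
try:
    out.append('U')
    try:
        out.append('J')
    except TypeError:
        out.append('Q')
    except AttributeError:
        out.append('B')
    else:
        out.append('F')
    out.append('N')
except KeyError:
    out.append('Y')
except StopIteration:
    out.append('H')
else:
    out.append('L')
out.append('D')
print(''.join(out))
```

Execution trace: 'U' (try body) → 'J' (inner try body, no exception) → 'F' (inner else) → 'N' (try body, no exception) → 'L' (else) → 'D' (after the try/except). Output: UJFNLD

Answer: UJFNLD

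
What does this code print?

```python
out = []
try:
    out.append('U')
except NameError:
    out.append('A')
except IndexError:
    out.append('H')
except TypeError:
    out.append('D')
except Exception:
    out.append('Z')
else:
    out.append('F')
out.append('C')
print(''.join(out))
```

Execution trace: 'U' (try body, no exception) → 'F' (else) → 'C' (after the try/except). Output: UFC

Answer: UFC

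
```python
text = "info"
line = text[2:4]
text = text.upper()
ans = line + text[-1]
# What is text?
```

Trace:
`text = "info"` → text = 'info'
`line = text[2:4]` → line = 'fo'
`text = text.upper()` → text = 'INFO'
`ans = line + text[-1]` → ans = 'foO'
So text = 'INFO'

Answer: 'INFO'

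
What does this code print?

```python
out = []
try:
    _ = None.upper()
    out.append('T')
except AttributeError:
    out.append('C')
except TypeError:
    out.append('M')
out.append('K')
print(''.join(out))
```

Execution trace: 'C' (except AttributeError) → 'K' (after the try/except). Output: CK

Answer: CK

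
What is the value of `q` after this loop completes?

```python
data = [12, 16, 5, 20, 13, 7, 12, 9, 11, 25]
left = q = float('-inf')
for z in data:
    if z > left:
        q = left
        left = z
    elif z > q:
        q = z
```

Second largest (with repeats) in [12, 16, 5, 20, 13, 7, 12, 9, 11, 25]
`q` takes the values: -inf → 12 → 16 → 20

Answer: 20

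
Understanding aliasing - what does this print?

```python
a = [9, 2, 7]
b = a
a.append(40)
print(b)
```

Key concept: basic list aliasing.
Step by step:
`a = [9, 2, 7]` → a = [9, 2, 7]
`b = a` → b = [9, 2, 7] (same object as a)
`a.append(40)` → a = [9, 2, 7, 40] (same object as b); b = [9, 2, 7, 40] (same object as a)
`print(b)` → prints [9, 2, 7, 40]

Answer: [9, 2, 7, 40]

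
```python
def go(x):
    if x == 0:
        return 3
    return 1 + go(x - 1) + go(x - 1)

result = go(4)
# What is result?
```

go(x) = 1 + 2·go(x-1), go(0)=3. Closed form: (3+1)·2^4 - 1 = 63.

Answer: 63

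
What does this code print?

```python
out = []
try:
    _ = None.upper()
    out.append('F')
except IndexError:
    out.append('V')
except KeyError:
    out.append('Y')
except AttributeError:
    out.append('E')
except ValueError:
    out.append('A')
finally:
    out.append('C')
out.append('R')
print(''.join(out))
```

Execution trace: 'E' (except AttributeError) → 'C' (finally) → 'R' (after the try/except). Output: ECR

Answer: ECR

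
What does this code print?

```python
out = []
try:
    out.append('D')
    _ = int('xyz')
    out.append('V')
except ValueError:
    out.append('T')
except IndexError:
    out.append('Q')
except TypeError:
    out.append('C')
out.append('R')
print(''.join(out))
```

Execution trace: 'D' (try body) → 'T' (except ValueError) → 'R' (after the try/except). Output: DTR

Answer: DTR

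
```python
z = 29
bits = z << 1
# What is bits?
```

Trace:
`z = 29` → z = 29
`bits = z << 1` → bits = 58
So bits = 58

Answer: 58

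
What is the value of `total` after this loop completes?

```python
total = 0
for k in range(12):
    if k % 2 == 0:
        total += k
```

Sum of even numbers 0 to 11
`total` takes the values: 0 → 2 → 6 → 12 → 20 → 30

Answer: 30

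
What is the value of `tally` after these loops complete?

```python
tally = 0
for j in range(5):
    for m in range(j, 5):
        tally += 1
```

Upper triangle: 5 + 4 + ... + 1
`tally` takes the values: 0 → 1 → 2 → 3 → 4 → 5 → 6 → 7 → 8 → 9 → 10 → 11 → 12 → 13 → 14 → 15

Answer: 15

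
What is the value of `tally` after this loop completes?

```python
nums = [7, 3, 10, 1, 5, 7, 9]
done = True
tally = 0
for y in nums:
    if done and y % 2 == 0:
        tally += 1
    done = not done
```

Count even values at even positions
`tally` takes the values: 0 → 1

Answer: 1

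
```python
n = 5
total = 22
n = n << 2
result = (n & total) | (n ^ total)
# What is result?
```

Trace:
`n = 5` → n = 5
`total = 22` → total = 22
`n = n << 2` → n = 20
`result = (n & total) | (n ^ total)` → result = 22
So result = 22

Answer: 22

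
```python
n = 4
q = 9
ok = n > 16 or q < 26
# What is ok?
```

Trace:
`n = 4` → n = 4
`q = 9` → q = 9
`ok = n > 16 or q < 26` → ok = True
So ok = True

Answer: True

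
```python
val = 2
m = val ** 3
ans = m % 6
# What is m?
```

Trace:
`val = 2` → val = 2
`m = val ** 3` → m = 8
`ans = m % 6` → ans = 2
So m = 8

Answer: 8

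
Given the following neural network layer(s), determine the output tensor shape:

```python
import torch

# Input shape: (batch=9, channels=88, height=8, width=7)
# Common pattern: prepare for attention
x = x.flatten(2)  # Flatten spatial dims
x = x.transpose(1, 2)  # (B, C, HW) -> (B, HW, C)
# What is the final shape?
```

Input: (9, 88, 8, 7) -> after flatten(2): (9, 88, 56) -> Output: (9, 56, 88)

Answer: (9, 56, 88)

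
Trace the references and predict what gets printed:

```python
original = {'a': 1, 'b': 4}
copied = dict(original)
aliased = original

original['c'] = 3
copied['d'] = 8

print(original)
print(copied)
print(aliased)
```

Key concept: dict() creates copy, assignment creates alias.
Step by step:
`original = {'a': 1, 'b': 4}` → original = {'a': 1, 'b': 4}
`copied = dict(original)` → copied = {'a': 1, 'b': 4}
`aliased = original` → aliased = {'a': 1, 'b': 4} (same object as original)
`original['c'] = 3` → original = {'a': 1, 'b': 4, 'c': 3} (same object as aliased); aliased = {'a': 1, 'b': 4, 'c': 3} (same object as original)
`copied['d'] = 8` → copied = {'a': 1, 'b': 4, 'd': 8}
`print(original)` → prints {'a': 1, 'b': 4, 'c': 3}
`print(copied)` → prints {'a': 1, 'b': 4, 'd': 8}
`print(aliased)` → prints {'a': 1, 'b': 4, 'c': 3}

Answer:
{'a': 1, 'b': 4, 'c': 3}
{'a': 1, 'b': 4, 'd': 8}
{'a': 1, 'b': 4, 'c': 3}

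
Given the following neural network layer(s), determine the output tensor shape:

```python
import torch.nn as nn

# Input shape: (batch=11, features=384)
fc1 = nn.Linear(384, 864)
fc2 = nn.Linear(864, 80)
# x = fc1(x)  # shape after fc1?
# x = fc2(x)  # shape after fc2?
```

Input: (11, 384) -> after fc1: (11, 864) -> Output: (11, 80)

Answer: (11, 80)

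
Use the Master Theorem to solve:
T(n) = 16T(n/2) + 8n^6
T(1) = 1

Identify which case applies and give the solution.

a=16, b=2, f(n)=8n^6. log_2(16) = 4. Since c=6 > 4 and the regularity condition holds (16(n/2)^6 = (16/2^6)n^6 with 16/2^6 < 1), Case 3 applies: T(n) = Θ(f(n)) = O(n^6).

Answer: O(n^6) - Case 3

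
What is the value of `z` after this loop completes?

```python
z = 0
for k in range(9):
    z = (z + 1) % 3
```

Increment mod 3, 9 times = 0
`z` takes the values: 0 → 1 → 2 → 0 → 1 → 2 → 0 → 1 → 2 → 0

Answer: 0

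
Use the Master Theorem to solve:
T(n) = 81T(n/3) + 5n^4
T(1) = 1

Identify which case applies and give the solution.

a=81, b=3, f(n)=5n^4. log_3(81) = 4. Since c=4 = 4, Case 2 applies: T(n) = Θ(n^log_b(a) · log n) = O(n^4 log n).

Answer: O(n^4 log n) - Case 2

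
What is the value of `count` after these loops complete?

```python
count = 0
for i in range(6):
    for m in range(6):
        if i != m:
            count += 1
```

6² - 6 (exclude diagonal)
`count` takes the values: 0 → 1 → 2 → 3 → 4 → 5 → 6 → 7 → 8 → 9 → 10 → 11 → 12 → 13 → 14 → 15 → 16 → 17 → 18 → 19 → 20 → 21 → 22 → 23 → 24 → 25 → 26 → 27 → 28 → 29 → 30

Answer: 30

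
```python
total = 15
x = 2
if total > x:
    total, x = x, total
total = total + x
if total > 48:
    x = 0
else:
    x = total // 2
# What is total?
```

Trace:
`total = 15` → total = 15
`x = 2` → x = 2
`if total > x: ...` → total > x is True → total = 2; x = 15
`total = total + x` → total = 17
`if total > 48: ...` → total > 48 is False, take else branch → x = 8
So total = 17

Answer: 17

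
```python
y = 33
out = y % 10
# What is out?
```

Trace:
`y = 33` → y = 33
`out = y % 10` → out = 3
So out = 3

Answer: 3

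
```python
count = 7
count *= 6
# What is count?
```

Trace:
`count = 7` → count = 7
`count *= 6` → count = 42
So count = 42

Answer: 42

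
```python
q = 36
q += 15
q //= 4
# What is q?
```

Trace:
`q = 36` → q = 36
`q += 15` → q = 51
`q //= 4` → q = 12
So q = 12

Answer: 12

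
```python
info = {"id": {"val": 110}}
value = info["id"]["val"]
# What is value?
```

Trace:
`info = {"id": {"val": 110}}` → info = {'id': {'val': 110}}
`value = info["id"]["val"]` → value = 110
So value = 110

Answer: 110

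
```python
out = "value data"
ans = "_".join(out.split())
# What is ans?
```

Trace:
`out = "value data"` → out = 'value data'
`ans = "_".join(out.split())` → ans = 'value_data'
So ans = 'value_data'

Answer: 'value_data'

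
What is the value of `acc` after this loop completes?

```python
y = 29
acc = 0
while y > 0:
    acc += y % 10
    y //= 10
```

Sum digits of 29
`acc` takes the values: 0 → 9 → 11

Answer: 11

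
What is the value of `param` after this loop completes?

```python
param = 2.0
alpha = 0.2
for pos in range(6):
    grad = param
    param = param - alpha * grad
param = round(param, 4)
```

Gradient descent: w = 2.0 * (1 - 0.2)^6
`param` takes the values: 2.0 → 1.6 → 1.28 → 1.024 → 0.8192 → 0.65536 → 0.524288 → 0.5243

Answer: 0.5243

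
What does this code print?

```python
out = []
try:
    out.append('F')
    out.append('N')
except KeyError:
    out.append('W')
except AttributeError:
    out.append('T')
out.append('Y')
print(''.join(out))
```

Execution trace: 'F' (try body) → 'N' (try body, no exception) → 'Y' (after the try/except). Output: FNY

Answer: FNY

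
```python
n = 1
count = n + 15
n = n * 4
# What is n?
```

Trace:
`n = 1` → n = 1
`count = n + 15` → count = 16
`n = n * 4` → n = 4
So n = 4

Answer: 4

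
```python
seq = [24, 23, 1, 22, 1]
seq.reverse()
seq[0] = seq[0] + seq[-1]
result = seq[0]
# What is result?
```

Trace:
`seq = [24, 23, 1, 22, 1]` → seq = [24, 23, 1, 22, 1]
`seq.reverse()` → seq = [1, 22, 1, 23, 24]
`seq[0] = seq[0] + seq[-1]` → seq = [25, 22, 1, 23, 24]
`result = seq[0]` → result = 25
So result = 25

Answer: 25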